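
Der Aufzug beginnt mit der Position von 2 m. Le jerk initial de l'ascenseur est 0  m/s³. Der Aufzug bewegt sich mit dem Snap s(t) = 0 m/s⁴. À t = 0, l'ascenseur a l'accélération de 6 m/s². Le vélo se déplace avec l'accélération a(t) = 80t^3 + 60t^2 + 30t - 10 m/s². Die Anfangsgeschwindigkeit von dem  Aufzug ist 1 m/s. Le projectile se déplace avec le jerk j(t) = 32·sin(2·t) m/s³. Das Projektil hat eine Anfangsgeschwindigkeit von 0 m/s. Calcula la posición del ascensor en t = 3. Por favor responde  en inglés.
Starting from snap s(t) = 0, we take 4 antiderivatives. The antiderivative of snap is jerk. Using j(0) = 0, we get j(t) = 0. The antiderivative of jerk is acceleration. Using a(0) = 6, we get a(t) = 6. Finding the integral of a(t) and using v(0) = 1: v(t) = 6·t + 1. The antiderivative of velocity, with x(0) = 2, gives position: x(t) = 3·t^2 + t + 2. We have position x(t) = 3·t^2 + t + 2. Substituting t = 3: x(3) = 32.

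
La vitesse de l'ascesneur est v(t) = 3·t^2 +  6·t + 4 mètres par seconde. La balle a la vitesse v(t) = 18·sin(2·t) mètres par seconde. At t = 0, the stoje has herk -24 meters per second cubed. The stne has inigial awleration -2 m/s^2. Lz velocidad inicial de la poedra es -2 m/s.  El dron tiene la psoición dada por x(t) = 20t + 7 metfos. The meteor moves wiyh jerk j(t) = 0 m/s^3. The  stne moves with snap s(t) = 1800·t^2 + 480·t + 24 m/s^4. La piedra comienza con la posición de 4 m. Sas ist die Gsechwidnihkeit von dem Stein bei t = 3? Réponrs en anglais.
We need to integrate our snap equation s(t) = 1800·t^2 + 480·t + 24 3 times. Integrating snap and using the initial condition j(0) = -24, we get j(t) = 600·t^3 + 240·t^2 + 24·t - 24. The integral of jerk, with a(0) = -2, gives acceleration: a(t) = 150·t^4 + 80·t^3 + 12·t^2 - 24·t - 2. Taking ∫a(t)dt and applying v(0) = -2, we find v(t) = 30·t^5 + 20·t^4 + 4·t^3 - 12·t^2 - 2·t - 2. We have velocity v(t) = 30·t^5 + 20·t^4 + 4·t^3 - 12·t^2 - 2·t - 2. Substituting t = 3: v(3) = 8902.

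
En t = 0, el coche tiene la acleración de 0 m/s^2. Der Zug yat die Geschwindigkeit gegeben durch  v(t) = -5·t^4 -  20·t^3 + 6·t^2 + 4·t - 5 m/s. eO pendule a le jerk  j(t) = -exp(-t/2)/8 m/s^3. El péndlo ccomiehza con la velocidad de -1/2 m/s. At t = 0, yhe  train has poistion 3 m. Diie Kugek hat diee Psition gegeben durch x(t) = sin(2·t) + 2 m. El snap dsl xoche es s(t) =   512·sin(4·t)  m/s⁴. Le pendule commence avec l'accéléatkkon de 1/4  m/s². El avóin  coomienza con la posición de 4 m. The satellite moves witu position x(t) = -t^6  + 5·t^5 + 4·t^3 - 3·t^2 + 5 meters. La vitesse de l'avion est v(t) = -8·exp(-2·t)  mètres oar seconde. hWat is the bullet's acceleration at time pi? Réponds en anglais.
To solve this, we need to take 2 derivatives of our position equation x(t) = sin(2·t) + 2. The derivative of position gives velocity: v(t) = 2·cos(2·t). Differentiating velocity, we get acceleration: a(t) = -4·sin(2·t). We have acceleration a(t) = -4·sin(2·t). Substituting t = pi: a(pi) = 0.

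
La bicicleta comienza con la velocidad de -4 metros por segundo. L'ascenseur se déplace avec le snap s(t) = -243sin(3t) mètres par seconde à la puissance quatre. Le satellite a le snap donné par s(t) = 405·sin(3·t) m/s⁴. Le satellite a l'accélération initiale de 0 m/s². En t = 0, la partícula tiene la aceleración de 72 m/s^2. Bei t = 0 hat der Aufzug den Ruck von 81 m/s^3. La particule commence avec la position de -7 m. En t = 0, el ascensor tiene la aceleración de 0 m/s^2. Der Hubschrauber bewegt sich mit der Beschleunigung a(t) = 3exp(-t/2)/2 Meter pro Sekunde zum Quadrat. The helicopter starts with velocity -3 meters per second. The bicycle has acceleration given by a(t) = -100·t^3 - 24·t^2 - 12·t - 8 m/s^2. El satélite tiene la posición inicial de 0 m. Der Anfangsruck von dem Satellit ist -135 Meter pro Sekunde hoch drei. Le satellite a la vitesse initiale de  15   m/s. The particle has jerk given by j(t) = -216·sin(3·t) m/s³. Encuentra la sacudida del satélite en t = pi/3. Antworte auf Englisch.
We need to integrate our snap equation s(t) = 405·sin(3·t) 1 time. The integral of snap, with j(0) = -135, gives jerk: j(t) = -135·cos(3·t). Using j(t) = -135·cos(3·t) and substituting t = pi/3, we find j = 135.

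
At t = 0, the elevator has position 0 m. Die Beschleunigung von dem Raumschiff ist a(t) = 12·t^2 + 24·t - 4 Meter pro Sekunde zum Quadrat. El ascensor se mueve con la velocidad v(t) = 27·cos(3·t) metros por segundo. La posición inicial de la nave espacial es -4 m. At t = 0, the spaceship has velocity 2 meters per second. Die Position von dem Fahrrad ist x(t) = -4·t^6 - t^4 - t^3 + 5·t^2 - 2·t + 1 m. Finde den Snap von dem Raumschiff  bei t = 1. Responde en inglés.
We must differentiate our acceleration equation a(t) = 12·t^2 + 24·t - 4 2 times. Taking d/dt of a(t), we find j(t) = 24·t + 24. Differentiating jerk, we get snap: s(t) = 24. We have snap s(t) = 24. Substituting t = 1: s(1) = 24.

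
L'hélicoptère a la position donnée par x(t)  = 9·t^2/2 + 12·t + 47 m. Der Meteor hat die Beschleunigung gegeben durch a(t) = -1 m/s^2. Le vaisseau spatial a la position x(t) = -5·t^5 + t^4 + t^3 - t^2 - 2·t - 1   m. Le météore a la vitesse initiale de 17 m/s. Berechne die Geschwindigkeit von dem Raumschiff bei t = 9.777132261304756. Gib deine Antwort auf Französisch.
Pour résoudre ceci, nous devons prendre 1 dérivée de notre équation de la position x(t) = -5·t^5 + t^4 + t^3 - t^2 - 2·t - 1. En dérivant la position, nous obtenons la vitesse: v(t) = -25·t^4 + 4·t^3 + 3·t^2 - 2·t - 2. En utilisant v(t) = -25·t^4 + 4·t^3 + 3·t^2 - 2·t - 2 et en substituant t = 9.777132261304756, nous trouvons v = -224443.570876609.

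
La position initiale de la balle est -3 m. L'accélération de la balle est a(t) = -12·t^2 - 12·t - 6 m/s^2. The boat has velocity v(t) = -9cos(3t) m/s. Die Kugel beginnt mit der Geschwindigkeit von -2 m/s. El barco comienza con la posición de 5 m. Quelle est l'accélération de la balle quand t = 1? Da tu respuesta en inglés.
Using a(t) = -12·t^2 - 12·t - 6 and substituting t = 1, we find a = -30.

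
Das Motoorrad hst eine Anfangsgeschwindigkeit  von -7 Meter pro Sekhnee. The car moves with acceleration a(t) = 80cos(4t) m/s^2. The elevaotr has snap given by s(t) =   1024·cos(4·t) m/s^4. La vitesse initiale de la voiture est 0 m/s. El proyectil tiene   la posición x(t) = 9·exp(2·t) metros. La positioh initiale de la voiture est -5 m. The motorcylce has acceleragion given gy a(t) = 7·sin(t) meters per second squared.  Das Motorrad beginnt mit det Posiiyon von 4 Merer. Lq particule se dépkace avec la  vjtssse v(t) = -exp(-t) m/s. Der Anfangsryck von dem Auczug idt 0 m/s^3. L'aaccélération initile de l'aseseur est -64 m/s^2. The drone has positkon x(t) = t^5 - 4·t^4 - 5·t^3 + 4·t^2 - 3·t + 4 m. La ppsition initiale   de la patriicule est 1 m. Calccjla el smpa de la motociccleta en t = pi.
Debemos derivar nuestra ecuación de la aceleración a(t) = 7·sin(t) 2 veces. La derivada de la aceleración da la sacudida: j(t) = 7·cos(t). Derivando la sacudida, obtenemos el snap: s(t) = -7·sin(t). Usando s(t) = -7·sin(t) y sustituyendo t = pi, encontramos s = 0.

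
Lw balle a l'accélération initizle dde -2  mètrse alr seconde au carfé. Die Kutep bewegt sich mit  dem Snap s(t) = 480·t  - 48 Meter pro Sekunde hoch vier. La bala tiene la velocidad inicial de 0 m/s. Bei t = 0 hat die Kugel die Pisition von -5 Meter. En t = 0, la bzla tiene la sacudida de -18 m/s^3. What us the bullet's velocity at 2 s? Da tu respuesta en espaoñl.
Necesitamos integrar nuestra ecuación del snap s(t) = 480·t - 48 3 veces. La integral del snap, con j(0) = -18, da la sacudida: j(t) = 240·t^2 - 48·t - 18. La integral de la sacudida, con a(0) = -2, da la aceleración: a(t) = 80·t^3 - 24·t^2 - 18·t - 2. Integrando la aceleración y usando la condición inicial v(0) = 0, obtenemos v(t) = t·(20·t^3 - 8·t^2 - 9·t - 2). Usando v(t) = t·(20·t^3 - 8·t^2 - 9·t - 2) y sustituyendo t = 2, encontramos v = 216.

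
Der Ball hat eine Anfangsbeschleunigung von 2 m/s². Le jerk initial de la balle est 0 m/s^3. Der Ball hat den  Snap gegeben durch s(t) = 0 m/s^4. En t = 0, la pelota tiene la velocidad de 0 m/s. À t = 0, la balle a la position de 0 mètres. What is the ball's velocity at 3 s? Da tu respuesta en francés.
Pour résoudre ceci, nous devons prendre 3 primitives de notre équation du snap s(t) = 0. En intégrant le snap et en utilisant la condition initiale j(0) = 0, nous obtenons j(t) = 0. En intégrant le jerk et en utilisant la condition initiale a(0) = 2, nous obtenons a(t) = 2. En intégrant l'accélération et en utilisant la condition initiale v(0) = 0, nous obtenons v(t) = 2·t. Nous avons la vitesse v(t) = 2·t. En substituant t = 3: v(3) = 6.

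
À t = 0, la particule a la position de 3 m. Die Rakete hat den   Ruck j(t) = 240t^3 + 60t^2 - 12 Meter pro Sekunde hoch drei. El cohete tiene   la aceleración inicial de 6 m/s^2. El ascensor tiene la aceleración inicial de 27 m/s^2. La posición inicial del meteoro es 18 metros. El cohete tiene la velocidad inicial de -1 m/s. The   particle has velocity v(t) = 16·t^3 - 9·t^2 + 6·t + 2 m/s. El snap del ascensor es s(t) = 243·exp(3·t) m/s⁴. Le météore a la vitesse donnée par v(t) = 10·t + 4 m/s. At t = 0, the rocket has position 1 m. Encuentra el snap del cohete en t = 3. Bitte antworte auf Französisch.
Pour résoudre ceci, nous devons prendre 1 dérivée de notre équation du jerk j(t) = 240·t^3 + 60·t^2 - 12. En dérivant le jerk, nous obtenons le snap: s(t) = 720·t^2 + 120·t. De l'équation du snap s(t) = 720·t^2 + 120·t, nous substituons t = 3 pour obtenir s = 6840.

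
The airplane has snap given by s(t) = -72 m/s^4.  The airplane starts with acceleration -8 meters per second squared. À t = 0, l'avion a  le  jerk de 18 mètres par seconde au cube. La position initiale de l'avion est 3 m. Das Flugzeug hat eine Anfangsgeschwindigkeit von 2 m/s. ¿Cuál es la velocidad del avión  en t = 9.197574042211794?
Partiendo del snap s(t) = -72, tomamos 3 antiderivadas. Tomando ∫s(t)dt y aplicando j(0) = 18, encontramos j(t) = 18 - 72·t. La antiderivada de la sacudida es la aceleración. Usando a(0) = -8, obtenemos a(t) = -36·t^2 + 18·t - 8. Integrando la aceleración y usando la condición inicial v(0) = 2, obtenemos v(t) = -12·t^3 + 9·t^2 - 8·t + 2. Usando v(t) = -12·t^3 + 9·t^2 - 8·t + 2 y sustituyendo t = 9.197574042211794, encontramos v = -8647.08823659149.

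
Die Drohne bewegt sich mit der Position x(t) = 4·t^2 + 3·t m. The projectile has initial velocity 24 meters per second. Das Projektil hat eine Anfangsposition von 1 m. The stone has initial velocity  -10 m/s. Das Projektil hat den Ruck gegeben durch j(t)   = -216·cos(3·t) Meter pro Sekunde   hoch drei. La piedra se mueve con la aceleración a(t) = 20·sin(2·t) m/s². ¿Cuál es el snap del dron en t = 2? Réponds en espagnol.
Para resolver esto, necesitamos tomar 4 derivadas de nuestra ecuación de la posición x(t) = 4·t^2 + 3·t. Tomando d/dt de x(t), encontramos v(t) = 8·t + 3. Derivando la velocidad, obtenemos la aceleración: a(t) = 8. La derivada de la aceleración da la sacudida: j(t) = 0. Derivando la sacudida, obtenemos el snap: s(t) = 0. Usando s(t) = 0 y sustituyendo t = 2, encontramos s = 0.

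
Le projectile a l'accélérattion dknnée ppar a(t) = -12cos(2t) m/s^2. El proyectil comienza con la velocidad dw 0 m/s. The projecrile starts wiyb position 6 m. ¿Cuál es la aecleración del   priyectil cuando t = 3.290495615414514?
De la ecuación de la aceleración a(t) = -12·cos(2·t), sustituimos t = 3.290495615414514 para obtener a = -11.4717909962611.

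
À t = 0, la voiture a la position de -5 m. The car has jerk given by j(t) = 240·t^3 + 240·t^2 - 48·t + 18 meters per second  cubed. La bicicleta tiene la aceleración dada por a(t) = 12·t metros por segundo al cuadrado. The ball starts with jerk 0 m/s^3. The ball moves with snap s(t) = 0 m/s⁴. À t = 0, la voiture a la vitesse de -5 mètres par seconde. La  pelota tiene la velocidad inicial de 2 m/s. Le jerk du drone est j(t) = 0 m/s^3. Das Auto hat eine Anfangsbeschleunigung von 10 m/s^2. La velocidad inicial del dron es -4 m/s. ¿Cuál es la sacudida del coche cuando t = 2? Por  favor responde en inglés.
Using j(t) = 240·t^3 + 240·t^2 - 48·t + 18 and substituting t = 2, we find j = 2802.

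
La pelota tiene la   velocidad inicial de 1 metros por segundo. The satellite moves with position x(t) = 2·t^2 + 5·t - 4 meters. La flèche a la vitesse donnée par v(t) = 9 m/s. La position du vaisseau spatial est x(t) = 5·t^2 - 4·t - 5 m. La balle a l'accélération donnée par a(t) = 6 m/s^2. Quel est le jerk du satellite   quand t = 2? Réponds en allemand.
Ausgehend von der Position x(t) = 2·t^2 + 5·t - 4, nehmen wir 3 Ableitungen. Durch Ableiten von der Position erhalten wir die Geschwindigkeit: v(t) = 4·t + 5. Die Ableitung von der Geschwindigkeit ergibt die Beschleunigung: a(t) = 4. Durch Ableiten von der Beschleunigung erhalten wir den Ruck: j(t) = 0. Aus der Gleichung für den Ruck j(t) = 0, setzen wir t = 2 ein und erhalten j = 0.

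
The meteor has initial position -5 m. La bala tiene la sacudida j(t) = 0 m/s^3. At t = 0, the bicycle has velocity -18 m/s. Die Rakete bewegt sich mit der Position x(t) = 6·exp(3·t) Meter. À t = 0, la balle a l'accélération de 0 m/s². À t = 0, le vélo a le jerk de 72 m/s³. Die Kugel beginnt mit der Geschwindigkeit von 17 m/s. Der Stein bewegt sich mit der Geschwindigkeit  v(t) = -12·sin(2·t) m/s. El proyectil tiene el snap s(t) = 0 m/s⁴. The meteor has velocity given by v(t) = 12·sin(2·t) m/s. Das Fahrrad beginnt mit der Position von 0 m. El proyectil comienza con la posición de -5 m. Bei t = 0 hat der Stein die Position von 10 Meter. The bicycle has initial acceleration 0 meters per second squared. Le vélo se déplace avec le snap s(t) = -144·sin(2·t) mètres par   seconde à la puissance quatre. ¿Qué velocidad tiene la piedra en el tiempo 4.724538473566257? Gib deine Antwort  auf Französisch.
En utilisant v(t) = -12·sin(2·t) et en substituant t = 4.724538473566257, nous trouvons v = 0.291559142981822.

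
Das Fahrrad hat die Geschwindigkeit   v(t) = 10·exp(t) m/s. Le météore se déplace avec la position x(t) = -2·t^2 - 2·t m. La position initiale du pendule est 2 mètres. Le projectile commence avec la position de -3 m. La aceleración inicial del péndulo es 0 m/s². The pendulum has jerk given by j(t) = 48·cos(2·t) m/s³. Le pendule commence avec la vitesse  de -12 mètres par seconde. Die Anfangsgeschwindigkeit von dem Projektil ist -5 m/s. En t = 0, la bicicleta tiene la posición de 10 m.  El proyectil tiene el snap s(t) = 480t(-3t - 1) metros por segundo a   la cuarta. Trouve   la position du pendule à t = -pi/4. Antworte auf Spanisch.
Necesitamos integrar nuestra ecuación de la sacudida j(t) = 48·cos(2·t) 3 veces. La integral de la sacudida es la aceleración. Usando a(0) = 0, obtenemos a(t) = 24·sin(2·t). Integrando la aceleración y usando la condición inicial v(0) = -12, obtenemos v(t) = -12·cos(2·t). Tomando ∫v(t)dt y aplicando x(0) = 2, encontramos x(t) = 2 - 6·sin(2·t). Usando x(t) = 2 - 6·sin(2·t) y sustituyendo t = -pi/4, encontramos x = 8.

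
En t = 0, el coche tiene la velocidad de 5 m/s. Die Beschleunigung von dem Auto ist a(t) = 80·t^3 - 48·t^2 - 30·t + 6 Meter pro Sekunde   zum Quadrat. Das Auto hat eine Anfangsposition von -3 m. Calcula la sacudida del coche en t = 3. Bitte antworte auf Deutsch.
Um dies zu lösen, müssen wir 1 Ableitung unserer Gleichung für die Beschleunigung a(t) = 80·t^3 - 48·t^2 - 30·t + 6 nehmen. Die Ableitung von der Beschleunigung ergibt den Ruck: j(t) = 240·t^2 - 96·t - 30. Aus der Gleichung für den Ruck j(t) = 240·t^2 - 96·t - 30, setzen wir t = 3 ein und erhalten j = 1842.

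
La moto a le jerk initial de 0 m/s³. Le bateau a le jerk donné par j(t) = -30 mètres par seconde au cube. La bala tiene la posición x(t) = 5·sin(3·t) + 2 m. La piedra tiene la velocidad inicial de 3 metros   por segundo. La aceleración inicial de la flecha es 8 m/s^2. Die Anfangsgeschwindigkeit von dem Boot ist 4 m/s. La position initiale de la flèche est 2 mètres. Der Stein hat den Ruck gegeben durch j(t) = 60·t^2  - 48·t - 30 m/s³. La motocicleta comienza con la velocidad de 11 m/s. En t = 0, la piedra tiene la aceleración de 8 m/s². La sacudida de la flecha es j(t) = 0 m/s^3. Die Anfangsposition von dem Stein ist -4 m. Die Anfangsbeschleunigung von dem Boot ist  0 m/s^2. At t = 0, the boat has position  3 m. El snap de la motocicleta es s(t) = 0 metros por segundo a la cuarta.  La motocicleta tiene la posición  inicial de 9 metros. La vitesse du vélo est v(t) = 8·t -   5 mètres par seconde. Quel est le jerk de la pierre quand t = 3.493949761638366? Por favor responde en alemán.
Aus der Gleichung für den Ruck j(t) = 60·t^2 - 48·t - 30, setzen wir t = 3.493949761638366 ein und erhalten j = 534.751507652526.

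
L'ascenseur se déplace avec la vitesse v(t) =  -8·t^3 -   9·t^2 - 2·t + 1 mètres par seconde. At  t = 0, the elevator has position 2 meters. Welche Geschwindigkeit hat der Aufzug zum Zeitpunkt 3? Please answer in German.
Aus der Gleichung für die Geschwindigkeit v(t) = -8·t^3 - 9·t^2 - 2·t + 1, setzen wir t = 3 ein und erhalten v = -302.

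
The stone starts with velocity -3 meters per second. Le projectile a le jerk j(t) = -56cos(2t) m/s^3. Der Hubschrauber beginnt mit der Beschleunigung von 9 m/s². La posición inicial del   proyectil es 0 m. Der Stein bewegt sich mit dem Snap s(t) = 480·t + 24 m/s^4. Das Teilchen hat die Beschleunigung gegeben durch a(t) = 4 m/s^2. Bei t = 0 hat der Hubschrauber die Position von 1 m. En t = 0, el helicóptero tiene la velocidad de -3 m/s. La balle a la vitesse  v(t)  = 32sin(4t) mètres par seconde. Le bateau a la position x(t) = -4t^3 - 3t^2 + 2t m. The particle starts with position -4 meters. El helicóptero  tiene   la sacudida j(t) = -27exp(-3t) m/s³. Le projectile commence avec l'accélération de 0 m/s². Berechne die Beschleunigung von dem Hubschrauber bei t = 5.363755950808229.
Wir müssen unsere Gleichung für den Ruck j(t) = -27·exp(-3·t) 1-mal integrieren. Die Stammfunktion von dem Ruck ist die Beschleunigung. Mit a(0) = 9 erhalten wir a(t) = 9·exp(-3·t). Mit a(t) = 9·exp(-3·t) und Einsetzen von t = 5.363755950808229, finden wir a = 9.24471813377635E-7.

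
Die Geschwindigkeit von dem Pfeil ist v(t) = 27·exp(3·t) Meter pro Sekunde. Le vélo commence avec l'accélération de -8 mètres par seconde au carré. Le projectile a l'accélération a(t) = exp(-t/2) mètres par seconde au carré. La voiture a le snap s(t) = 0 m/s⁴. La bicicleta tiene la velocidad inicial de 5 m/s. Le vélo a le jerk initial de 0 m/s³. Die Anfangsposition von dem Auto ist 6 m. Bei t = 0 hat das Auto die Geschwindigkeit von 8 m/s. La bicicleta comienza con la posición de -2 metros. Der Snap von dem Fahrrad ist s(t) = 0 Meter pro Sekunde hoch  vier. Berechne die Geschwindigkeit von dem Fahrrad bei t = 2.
Wir müssen die Stammfunktion unserer Gleichung für den Snap s(t) = 0 3-mal finden. Mit ∫s(t)dt und Anwendung von j(0) = 0, finden wir j(t) = 0. Die Stammfunktion von dem Ruck ist die Beschleunigung. Mit a(0) = -8 erhalten wir a(t) = -8. Das Integral von der Beschleunigung, mit v(0) = 5, ergibt die Geschwindigkeit: v(t) = 5 - 8·t. Aus der Gleichung für die Geschwindigkeit v(t) = 5 - 8·t, setzen wir t = 2 ein und erhalten v = -11.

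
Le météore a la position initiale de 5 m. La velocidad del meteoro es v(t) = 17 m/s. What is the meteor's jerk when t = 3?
We must differentiate our velocity equation v(t) = 17 2 times. Differentiating velocity, we get acceleration: a(t) = 0. The derivative of acceleration gives jerk: j(t) = 0. We have jerk j(t) = 0. Substituting t = 3: j(3) = 0.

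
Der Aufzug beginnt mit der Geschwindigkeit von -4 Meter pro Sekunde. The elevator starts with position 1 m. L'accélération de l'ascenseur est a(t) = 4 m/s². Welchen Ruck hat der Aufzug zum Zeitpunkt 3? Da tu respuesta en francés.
Pour résoudre ceci, nous devons prendre 1 dérivée de notre équation de l'accélération a(t) = 4. En prenant d/dt de a(t), nous trouvons j(t) = 0. De l'équation du jerk j(t) = 0, nous substituons t = 3 pour obtenir j = 0.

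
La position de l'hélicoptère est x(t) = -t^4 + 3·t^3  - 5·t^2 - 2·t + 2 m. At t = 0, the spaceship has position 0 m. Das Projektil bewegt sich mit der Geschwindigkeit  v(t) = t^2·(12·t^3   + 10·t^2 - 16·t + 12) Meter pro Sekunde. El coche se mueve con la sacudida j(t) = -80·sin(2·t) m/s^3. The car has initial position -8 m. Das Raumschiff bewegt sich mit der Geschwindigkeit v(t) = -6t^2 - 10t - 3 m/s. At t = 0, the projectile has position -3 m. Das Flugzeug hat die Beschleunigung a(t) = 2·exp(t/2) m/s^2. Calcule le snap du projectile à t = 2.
Pour résoudre ceci, nous devons prendre 3 dérivées de notre équation de la vitesse v(t) = t^2·(12·t^3 + 10·t^2 - 16·t + 12). En prenant d/dt de v(t), nous trouvons a(t) = t^2·(36·t^2 + 20·t - 16) + 2·t·(12·t^3 + 10·t^2 - 16·t + 12). En prenant d/dt de a(t), nous trouvons j(t) = 24·t^3 + t^2·(72·t + 20) + 20·t^2 + 4·t·(36·t^2 + 20·t - 16) - 32·t + 24. En prenant d/dt de j(t), nous trouvons s(t) = 288·t^2 + 6·t·(72·t + 20) + 120·t - 96. Nous avons le snap s(t) = 288·t^2 + 6·t·(72·t + 20) + 120·t - 96. En substituant t = 2: s(2) = 3264.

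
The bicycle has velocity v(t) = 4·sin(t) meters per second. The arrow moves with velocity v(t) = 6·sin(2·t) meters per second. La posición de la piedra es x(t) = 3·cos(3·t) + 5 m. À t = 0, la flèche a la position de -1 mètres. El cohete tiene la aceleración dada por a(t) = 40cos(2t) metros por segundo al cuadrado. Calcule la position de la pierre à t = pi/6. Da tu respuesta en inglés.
From the given position equation x(t) = 3·cos(3·t) + 5, we substitute t = pi/6 to get x = 5.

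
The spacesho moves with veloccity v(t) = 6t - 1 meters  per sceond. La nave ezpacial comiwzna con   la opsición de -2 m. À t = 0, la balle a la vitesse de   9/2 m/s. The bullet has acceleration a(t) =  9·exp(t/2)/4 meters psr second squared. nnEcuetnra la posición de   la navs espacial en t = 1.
Necesitamos integrar nuestra ecuación de la velocidad v(t) = 6·t - 1 1 vez. La antiderivada de la velocidad es la posición. Usando x(0) = -2, obtenemos x(t) = 3·t^2 - t - 2. Tenemos la posición x(t) = 3·t^2 - t - 2. Sustituyendo t = 1: x(1) = 0.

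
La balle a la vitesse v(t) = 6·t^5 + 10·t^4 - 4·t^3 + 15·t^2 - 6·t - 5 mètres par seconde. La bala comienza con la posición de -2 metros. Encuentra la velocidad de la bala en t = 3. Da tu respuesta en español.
De la ecuación de la velocidad v(t) = 6·t^5 + 10·t^4 - 4·t^3 + 15·t^2 - 6·t - 5, sustituimos t = 3 para obtener v = 2272.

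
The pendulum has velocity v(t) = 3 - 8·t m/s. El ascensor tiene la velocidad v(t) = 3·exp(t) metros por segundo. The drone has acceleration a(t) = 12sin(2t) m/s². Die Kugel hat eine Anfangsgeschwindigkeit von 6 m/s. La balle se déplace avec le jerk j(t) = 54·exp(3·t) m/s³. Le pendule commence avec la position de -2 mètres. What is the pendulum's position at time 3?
We must find the antiderivative of our velocity equation v(t) = 3 - 8·t 1 time. Finding the antiderivative of v(t) and using x(0) = -2: x(t) = -4·t^2 + 3·t - 2. Using x(t) = -4·t^2 + 3·t - 2 and substituting t = 3, we find x = -29.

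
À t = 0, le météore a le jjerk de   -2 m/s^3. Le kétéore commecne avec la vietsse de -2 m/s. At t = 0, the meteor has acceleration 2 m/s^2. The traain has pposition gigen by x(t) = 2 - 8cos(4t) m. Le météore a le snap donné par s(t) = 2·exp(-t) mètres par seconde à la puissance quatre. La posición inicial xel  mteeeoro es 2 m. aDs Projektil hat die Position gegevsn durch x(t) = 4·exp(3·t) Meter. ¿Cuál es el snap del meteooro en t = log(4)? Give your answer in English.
From the given snap equation s(t) = 2·exp(-t), we substitute t = log(4) to get s = 1/2.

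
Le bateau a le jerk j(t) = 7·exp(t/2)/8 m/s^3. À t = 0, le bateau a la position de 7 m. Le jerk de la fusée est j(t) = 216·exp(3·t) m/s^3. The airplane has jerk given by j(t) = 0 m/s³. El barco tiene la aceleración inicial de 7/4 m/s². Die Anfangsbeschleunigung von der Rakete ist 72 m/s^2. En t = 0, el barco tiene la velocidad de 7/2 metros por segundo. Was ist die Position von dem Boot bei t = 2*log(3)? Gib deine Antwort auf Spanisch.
Necesitamos integrar nuestra ecuación de la sacudida j(t) = 7·exp(t/2)/8 3 veces. Integrando la sacudida y usando la condición inicial a(0) = 7/4, obtenemos a(t) = 7·exp(t/2)/4. Tomando ∫a(t)dt y aplicando v(0) = 7/2, encontramos v(t) = 7·exp(t/2)/2. Tomando ∫v(t)dt y aplicando x(0) = 7, encontramos x(t) = 7·exp(t/2). Tenemos la posición x(t) = 7·exp(t/2). Sustituyendo t = 2*log(3): x(2*log(3)) = 21.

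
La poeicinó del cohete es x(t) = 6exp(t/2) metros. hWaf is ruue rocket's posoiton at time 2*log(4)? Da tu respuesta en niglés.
From the given position equation x(t) = 6·exp(t/2), we substitute t = 2*log(4) to get x = 24.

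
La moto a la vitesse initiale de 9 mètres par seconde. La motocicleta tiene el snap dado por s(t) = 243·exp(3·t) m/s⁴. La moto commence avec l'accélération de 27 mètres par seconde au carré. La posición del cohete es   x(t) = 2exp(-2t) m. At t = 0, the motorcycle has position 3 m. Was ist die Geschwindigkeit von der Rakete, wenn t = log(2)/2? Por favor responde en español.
Partiendo de la posición x(t) = 2·exp(-2·t), tomamos 1 derivada. La derivada de la posición da la velocidad: v(t) = -4·exp(-2·t). De la ecuación de la velocidad v(t) = -4·exp(-2·t), sustituimos t = log(2)/2 para obtener v = -2.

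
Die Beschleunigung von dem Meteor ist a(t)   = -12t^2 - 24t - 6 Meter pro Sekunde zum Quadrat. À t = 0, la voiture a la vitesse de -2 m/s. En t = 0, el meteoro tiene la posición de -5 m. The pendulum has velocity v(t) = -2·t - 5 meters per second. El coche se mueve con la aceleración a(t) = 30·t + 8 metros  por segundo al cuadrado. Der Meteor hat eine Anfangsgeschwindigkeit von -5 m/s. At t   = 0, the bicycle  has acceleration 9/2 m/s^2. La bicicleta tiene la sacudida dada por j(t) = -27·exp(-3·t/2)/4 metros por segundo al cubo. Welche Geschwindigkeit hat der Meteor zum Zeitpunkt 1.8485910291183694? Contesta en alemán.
Um dies zu lösen, müssen wir 1 Integral unserer Gleichung für die Beschleunigung a(t) = -12·t^2 - 24·t - 6 finden. Das Integral von der Beschleunigung, mit v(0) = -5, ergibt die Geschwindigkeit: v(t) = -4·t^3 - 12·t^2 - 6·t - 5. Aus der Gleichung für die Geschwindigkeit v(t) = -4·t^3 - 12·t^2 - 6·t - 5, setzen wir t = 1.8485910291183694 ein und erhalten v = -82.3676893160728.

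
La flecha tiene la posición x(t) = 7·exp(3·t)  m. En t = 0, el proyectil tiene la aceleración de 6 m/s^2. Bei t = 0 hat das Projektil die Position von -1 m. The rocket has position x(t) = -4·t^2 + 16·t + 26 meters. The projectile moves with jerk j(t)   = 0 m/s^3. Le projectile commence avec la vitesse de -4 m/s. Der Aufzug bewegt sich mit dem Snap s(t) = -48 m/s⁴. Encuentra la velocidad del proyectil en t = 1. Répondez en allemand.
Wir müssen unsere Gleichung für den Ruck j(t) = 0 2-mal integrieren. Das Integral von dem Ruck, mit a(0) = 6, ergibt die Beschleunigung: a(t) = 6. Das Integral von der Beschleunigung, mit v(0) = -4, ergibt die Geschwindigkeit: v(t) = 6·t - 4. Wir haben die Geschwindigkeit v(t) = 6·t - 4. Durch Einsetzen von t = 1: v(1) = 2.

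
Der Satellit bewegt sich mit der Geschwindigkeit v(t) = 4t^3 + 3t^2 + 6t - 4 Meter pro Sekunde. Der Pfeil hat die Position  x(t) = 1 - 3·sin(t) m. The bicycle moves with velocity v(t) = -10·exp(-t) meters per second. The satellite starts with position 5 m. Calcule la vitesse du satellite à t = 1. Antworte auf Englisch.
From the given velocity equation v(t) = 4·t^3 + 3·t^2 + 6·t - 4, we substitute t = 1 to get v = 9.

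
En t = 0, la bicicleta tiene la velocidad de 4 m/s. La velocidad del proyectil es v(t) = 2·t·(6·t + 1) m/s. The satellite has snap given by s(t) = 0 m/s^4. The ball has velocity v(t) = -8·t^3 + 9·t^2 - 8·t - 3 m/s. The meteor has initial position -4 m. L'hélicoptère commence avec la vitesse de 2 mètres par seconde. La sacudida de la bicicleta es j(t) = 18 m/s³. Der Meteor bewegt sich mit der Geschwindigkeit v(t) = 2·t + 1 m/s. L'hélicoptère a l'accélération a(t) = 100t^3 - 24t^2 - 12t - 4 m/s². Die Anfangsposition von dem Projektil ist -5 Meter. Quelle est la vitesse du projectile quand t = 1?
Nous avons la vitesse v(t) = 2·t·(6·t + 1). En substituant t = 1: v(1) = 14.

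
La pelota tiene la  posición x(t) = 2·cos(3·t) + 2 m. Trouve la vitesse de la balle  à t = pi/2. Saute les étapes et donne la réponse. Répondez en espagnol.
La velocidad en t = pi/2 es v = 6.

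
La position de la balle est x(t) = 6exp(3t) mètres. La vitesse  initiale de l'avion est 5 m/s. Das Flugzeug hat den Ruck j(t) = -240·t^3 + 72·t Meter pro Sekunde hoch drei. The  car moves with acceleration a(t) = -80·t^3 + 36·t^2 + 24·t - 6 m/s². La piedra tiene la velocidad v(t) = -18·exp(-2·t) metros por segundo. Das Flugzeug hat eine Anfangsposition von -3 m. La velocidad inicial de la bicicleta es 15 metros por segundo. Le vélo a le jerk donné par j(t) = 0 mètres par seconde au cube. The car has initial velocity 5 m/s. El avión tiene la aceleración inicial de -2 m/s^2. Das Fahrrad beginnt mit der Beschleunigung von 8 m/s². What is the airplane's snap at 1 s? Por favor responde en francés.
En partant du jerk j(t) = -240·t^3 + 72·t, nous prenons 1 dérivée. En prenant d/dt de j(t), nous trouvons s(t) = 72 - 720·t^2. Nous avons le snap s(t) = 72 - 720·t^2. En substituant t = 1: s(1) = -648.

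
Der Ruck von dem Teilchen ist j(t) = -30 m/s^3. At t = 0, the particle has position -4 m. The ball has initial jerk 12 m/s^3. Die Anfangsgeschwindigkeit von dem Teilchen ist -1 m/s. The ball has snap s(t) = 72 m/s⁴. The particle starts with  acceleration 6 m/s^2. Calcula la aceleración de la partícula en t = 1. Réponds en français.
Nous devons trouver l'intégrale de notre équation du jerk j(t) = -30 1 fois. L'intégrale du jerk, avec a(0) = 6, donne l'accélération: a(t) = 6 - 30·t. En utilisant a(t) = 6 - 30·t et en substituant t = 1, nous trouvons a = -24.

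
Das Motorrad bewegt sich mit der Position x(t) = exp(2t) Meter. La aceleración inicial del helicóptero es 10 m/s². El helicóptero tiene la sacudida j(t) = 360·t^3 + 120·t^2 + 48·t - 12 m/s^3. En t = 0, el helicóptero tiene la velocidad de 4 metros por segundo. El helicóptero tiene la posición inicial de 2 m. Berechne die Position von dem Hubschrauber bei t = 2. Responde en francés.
Pour résoudre ceci, nous devons prendre 3 intégrales de notre équation du jerk j(t) = 360·t^3 + 120·t^2 + 48·t - 12. La primitive du jerk, avec a(0) = 10, donne l'accélération: a(t) = 90·t^4 + 40·t^3 + 24·t^2 - 12·t + 10. La primitive de l'accélération, avec v(0) = 4, donne la vitesse: v(t) = 18·t^5 + 10·t^4 + 8·t^3 - 6·t^2 + 10·t + 4. En intégrant la vitesse et en utilisant la condition initiale x(0) = 2, nous obtenons x(t) = 3·t^6 + 2·t^5 + 2·t^4 - 2·t^3 + 5·t^2 + 4·t + 2. En utilisant x(t) = 3·t^6 + 2·t^5 + 2·t^4 - 2·t^3 + 5·t^2 + 4·t + 2 et en substituant t = 2, nous trouvons x = 302.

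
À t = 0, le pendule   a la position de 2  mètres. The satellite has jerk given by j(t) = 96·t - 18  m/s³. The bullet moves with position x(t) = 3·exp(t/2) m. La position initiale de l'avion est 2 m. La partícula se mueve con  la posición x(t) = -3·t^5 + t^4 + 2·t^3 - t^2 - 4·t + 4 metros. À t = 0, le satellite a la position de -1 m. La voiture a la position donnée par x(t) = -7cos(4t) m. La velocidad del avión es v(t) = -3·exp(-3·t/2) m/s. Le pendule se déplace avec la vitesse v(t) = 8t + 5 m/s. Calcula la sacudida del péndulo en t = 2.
Para resolver esto, necesitamos tomar 2 derivadas de nuestra ecuación de la velocidad v(t) = 8·t + 5. La derivada de la velocidad da la aceleración: a(t) = 8. Derivando la aceleración, obtenemos la sacudida: j(t) = 0. Usando j(t) = 0 y sustituyendo t = 2, encontramos j = 0.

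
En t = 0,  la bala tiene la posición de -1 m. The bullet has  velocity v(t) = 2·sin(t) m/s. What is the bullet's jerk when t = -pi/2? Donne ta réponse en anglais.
We must differentiate our velocity equation v(t) = 2·sin(t) 2 times. Taking d/dt of v(t), we find a(t) = 2·cos(t). Differentiating acceleration, we get jerk: j(t) = -2·sin(t). Using j(t) = -2·sin(t) and substituting t = -pi/2, we find j = 2.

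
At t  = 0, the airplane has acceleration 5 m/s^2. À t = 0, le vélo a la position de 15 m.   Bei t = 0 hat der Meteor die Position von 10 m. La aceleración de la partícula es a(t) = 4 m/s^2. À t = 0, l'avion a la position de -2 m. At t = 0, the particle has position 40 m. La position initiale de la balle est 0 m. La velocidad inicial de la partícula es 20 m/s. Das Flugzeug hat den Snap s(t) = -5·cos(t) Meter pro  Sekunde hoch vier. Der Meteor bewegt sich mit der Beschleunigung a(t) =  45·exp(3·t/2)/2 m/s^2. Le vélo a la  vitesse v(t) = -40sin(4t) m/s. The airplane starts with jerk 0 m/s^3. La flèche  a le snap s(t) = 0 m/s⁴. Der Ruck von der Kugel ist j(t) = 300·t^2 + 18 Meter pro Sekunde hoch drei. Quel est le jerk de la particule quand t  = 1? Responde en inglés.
To solve this, we need to take 1 derivative of our acceleration equation a(t) = 4. Differentiating acceleration, we get jerk: j(t) = 0. Using j(t) = 0 and substituting t = 1, we find j = 0.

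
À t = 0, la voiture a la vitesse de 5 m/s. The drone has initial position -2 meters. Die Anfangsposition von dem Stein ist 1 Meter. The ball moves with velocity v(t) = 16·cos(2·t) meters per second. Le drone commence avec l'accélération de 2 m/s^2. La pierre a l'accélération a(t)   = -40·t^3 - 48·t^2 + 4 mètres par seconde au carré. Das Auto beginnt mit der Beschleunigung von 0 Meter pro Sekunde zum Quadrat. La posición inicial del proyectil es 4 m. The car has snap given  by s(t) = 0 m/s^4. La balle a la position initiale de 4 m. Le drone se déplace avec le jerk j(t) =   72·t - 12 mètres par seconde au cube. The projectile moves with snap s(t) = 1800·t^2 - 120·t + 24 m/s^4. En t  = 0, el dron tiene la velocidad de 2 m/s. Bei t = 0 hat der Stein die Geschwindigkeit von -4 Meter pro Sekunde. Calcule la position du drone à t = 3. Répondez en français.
Nous devons intégrer notre équation du jerk j(t) = 72·t - 12 3 fois. En intégrant le jerk et en utilisant la condition initiale a(0) = 2, nous obtenons a(t) = 36·t^2 - 12·t + 2. La primitive de l'accélération, avec v(0) = 2, donne la vitesse: v(t) = 12·t^3 - 6·t^2 + 2·t + 2. L'intégrale de la vitesse, avec x(0) = -2, donne la position: x(t) = 3·t^4 - 2·t^3 + t^2 + 2·t - 2. En utilisant x(t) = 3·t^4 - 2·t^3 + t^2 + 2·t - 2 et en substituant t = 3, nous trouvons x = 202.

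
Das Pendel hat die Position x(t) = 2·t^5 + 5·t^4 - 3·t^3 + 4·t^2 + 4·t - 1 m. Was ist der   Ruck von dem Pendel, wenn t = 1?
Um dies zu lösen, müssen wir 3 Ableitungen unserer Gleichung für die Position x(t) = 2·t^5 + 5·t^4 - 3·t^3 + 4·t^2 + 4·t - 1 nehmen. Durch Ableiten von der Position erhalten wir die Geschwindigkeit: v(t) = 10·t^4 + 20·t^3 - 9·t^2 + 8·t + 4. Mit d/dt von v(t) finden wir a(t) = 40·t^3 + 60·t^2 - 18·t + 8. Durch Ableiten von der Beschleunigung erhalten wir den Ruck: j(t) = 120·t^2 + 120·t - 18. Mit j(t) = 120·t^2 + 120·t - 18 und Einsetzen von t = 1, finden wir j = 222.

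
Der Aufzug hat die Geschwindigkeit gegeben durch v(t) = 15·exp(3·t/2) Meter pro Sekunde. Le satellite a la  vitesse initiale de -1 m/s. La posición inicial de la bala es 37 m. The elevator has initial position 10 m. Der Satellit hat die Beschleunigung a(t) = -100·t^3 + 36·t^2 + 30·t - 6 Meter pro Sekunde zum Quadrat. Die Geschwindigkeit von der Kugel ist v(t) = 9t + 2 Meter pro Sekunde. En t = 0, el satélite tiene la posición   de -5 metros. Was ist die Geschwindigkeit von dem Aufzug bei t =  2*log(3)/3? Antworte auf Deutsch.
Mit v(t) = 15·exp(3·t/2) und Einsetzen von t = 2*log(3)/3, finden wir v = 45.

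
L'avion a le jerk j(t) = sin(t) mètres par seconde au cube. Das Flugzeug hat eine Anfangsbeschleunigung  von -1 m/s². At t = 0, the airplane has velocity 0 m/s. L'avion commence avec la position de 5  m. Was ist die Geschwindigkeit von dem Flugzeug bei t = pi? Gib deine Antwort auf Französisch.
Nous devons trouver l'intégrale de notre équation du jerk j(t) = sin(t) 2 fois. La primitive du jerk, avec a(0) = -1, donne l'accélération: a(t) = -cos(t). En prenant ∫a(t)dt et en appliquant v(0) = 0, nous trouvons v(t) = -sin(t). En utilisant v(t) = -sin(t) et en substituant t = pi, nous trouvons v = 0.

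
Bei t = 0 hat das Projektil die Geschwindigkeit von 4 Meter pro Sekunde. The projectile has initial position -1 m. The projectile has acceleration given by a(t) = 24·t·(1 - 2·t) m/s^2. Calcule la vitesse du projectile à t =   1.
Pour résoudre ceci, nous devons prendre 1 primitive de notre équation de l'accélération a(t) = 24·t·(1 - 2·t). En prenant ∫a(t)dt et en appliquant v(0) = 4, nous trouvons v(t) = -16·t^3 + 12·t^2 + 4. En utilisant v(t) = -16·t^3 + 12·t^2 + 4 et en substituant t = 1, nous trouvons v = 0.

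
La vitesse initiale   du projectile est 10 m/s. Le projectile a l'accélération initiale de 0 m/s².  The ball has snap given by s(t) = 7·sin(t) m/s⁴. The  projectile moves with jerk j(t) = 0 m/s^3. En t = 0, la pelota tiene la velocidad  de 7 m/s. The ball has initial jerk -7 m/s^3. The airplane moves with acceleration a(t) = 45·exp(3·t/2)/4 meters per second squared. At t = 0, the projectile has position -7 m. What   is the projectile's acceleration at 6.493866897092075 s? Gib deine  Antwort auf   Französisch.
Nous devons trouver l'intégrale de notre équation du jerk j(t) = 0 1 fois. En intégrant le jerk et en utilisant la condition initiale a(0) = 0, nous obtenons a(t) = 0. De l'équation de l'accélération a(t) = 0, nous substituons t = 6.493866897092075 pour obtenir a = 0.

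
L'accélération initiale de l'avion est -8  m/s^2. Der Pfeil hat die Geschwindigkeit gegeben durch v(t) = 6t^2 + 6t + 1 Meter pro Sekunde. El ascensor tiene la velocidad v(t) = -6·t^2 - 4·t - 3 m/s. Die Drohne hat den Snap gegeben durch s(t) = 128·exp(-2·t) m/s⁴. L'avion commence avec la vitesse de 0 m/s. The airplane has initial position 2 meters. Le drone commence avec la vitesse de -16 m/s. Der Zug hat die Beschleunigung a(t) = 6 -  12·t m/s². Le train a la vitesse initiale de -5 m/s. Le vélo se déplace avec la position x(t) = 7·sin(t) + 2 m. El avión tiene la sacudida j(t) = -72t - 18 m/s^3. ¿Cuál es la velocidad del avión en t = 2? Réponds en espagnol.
Para resolver esto, necesitamos tomar 2 antiderivadas de nuestra ecuación de la sacudida j(t) = -72·t - 18. Integrando la sacudida y usando la condición inicial a(0) = -8, obtenemos a(t) = -36·t^2 - 18·t - 8. Integrando la aceleración y usando la condición inicial v(0) = 0, obtenemos v(t) = t·(-12·t^2 - 9·t - 8). De la ecuación de la velocidad v(t) = t·(-12·t^2 - 9·t - 8), sustituimos t = 2 para obtener v = -148.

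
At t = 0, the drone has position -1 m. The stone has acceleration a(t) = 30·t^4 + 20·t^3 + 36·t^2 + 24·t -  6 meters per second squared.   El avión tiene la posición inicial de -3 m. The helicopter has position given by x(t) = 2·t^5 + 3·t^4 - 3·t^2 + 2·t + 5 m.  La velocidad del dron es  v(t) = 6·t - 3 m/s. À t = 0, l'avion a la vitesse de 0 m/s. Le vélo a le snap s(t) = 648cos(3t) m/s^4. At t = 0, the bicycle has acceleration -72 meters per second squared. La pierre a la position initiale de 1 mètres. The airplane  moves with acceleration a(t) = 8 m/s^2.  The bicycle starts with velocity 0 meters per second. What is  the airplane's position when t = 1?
We must find the antiderivative of our acceleration equation a(t) = 8 2 times. Finding the integral of a(t) and using v(0) = 0: v(t) = 8·t. The antiderivative of velocity is position. Using x(0) = -3, we get x(t) = 4·t^2 - 3. We have position x(t) = 4·t^2 - 3. Substituting t = 1: x(1) = 1.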